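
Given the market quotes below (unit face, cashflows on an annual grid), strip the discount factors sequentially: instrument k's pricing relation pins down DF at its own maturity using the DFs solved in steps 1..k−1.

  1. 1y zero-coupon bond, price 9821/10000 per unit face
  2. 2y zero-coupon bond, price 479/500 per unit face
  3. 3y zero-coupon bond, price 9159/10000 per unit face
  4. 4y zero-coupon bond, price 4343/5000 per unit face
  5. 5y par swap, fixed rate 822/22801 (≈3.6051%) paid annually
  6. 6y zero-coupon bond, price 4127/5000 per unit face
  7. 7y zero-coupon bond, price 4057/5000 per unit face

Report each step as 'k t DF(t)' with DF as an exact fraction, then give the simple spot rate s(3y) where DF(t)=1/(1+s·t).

1 1 9821/10000
2 2 479/500
3 3 9159/10000
4 4 4343/5000
5 5 2089/2500
6 6 4127/5000
7 7 4057/5000
s(3y) = (1/(9159/10000) − 1)/(3) = 841/27477 ≈ 3.0607%

step 1 [1y] zero: DF = P = 9821/10000 ≈ 0.982100
step 2 [2y] zero: DF = P = 479/500 ≈ 0.958000
step 3 [3y] zero: DF = P = 9159/10000 ≈ 0.915900
step 4 [4y] zero: DF = P = 4343/5000 ≈ 0.868600
step 5 [5y] swap r/1=822/22801: DF=(1 − 822/22801·(0.982100+0.958000+0.915900+0.868600))/(1+822/22801) = 2089/2500 ≈ 0.835600
step 6 [6y] zero: DF = P = 4127/5000 ≈ 0.825400
step 7 [7y] zero: DF = P = 4057/5000 ≈ 0.811400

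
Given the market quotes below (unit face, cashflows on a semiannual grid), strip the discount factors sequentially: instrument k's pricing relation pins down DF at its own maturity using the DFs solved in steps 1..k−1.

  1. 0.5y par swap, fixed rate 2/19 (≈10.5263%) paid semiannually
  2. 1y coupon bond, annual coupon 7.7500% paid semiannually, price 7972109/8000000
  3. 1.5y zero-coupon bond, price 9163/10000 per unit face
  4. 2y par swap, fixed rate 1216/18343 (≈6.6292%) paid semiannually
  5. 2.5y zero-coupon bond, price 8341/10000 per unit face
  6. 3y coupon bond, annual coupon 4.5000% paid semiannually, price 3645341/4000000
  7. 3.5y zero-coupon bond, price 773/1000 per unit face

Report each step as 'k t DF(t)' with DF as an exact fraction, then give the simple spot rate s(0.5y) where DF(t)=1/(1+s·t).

step 1 [0.5y] swap r/2=1/19: DF=(1 − 1/19·(0))/(1+1/19) = 19/20 ≈ 0.950000
step 2 [1y] bond c/2=31/800: DF=(7972109/8000000 − 31/800·(0.950000))/(1+31/800) = 9239/10000 ≈ 0.923900
step 3 [1.5y] zero: DF = P = 9163/10000 ≈ 0.916300
step 4 [2y] swap r/2=608/18343: DF=(1 − 608/18343·(0.950000+0.923900+0.916300))/(1+608/18343) = 549/625 ≈ 0.878400
step 5 [2.5y] zero: DF = P = 8341/10000 ≈ 0.834100
step 6 [3y] bond c/2=9/400: DF=(3645341/4000000 − 9/400·(0.950000+0.923900+0.916300+0.878400+0.834100))/(1+9/400) = 3961/5000 ≈ 0.792200
step 7 [3.5y] zero: DF = P = 773/1000 ≈ 0.773000

1 1/2 19/20
2 1 9239/10000
3 3/2 9163/10000
4 2 549/625
5 5/2 8341/10000
6 3 3961/5000
7 7/2 773/1000
s(0.5y) = (1/(19/20) − 1)/(1/2) = 2/19 ≈ 10.5263%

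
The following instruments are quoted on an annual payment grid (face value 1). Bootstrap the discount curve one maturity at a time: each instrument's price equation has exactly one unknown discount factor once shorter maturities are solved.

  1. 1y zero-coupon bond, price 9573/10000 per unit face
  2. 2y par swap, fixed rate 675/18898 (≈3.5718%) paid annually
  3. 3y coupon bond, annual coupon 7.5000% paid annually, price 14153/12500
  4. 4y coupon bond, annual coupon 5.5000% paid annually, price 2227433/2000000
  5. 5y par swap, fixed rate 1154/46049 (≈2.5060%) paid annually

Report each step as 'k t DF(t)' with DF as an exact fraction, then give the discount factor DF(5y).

1 1 9573/10000
2 2 373/400
3 3 4607/5000
4 4 9091/10000
5 5 4423/5000
DF(5y) = 4423/5000 ≈ 0.884600

step 1 [1y] zero: DF = P = 9573/10000 ≈ 0.957300
step 2 [2y] swap r/1=675/18898: DF=(1 − 675/18898·(0.957300))/(1+675/18898) = 373/400 ≈ 0.932500
step 3 [3y] bond c/1=3/40: DF=(14153/12500 − 3/40·(0.957300+0.932500))/(1+3/40) = 4607/5000 ≈ 0.921400
step 4 [4y] bond c/1=11/200: DF=(2227433/2000000 − 11/200·(0.957300+0.932500+0.921400))/(1+11/200) = 9091/10000 ≈ 0.909100
step 5 [5y] swap r/1=1154/46049: DF=(1 − 1154/46049·(0.957300+0.932500+0.921400+0.909100))/(1+1154/46049) = 4423/5000 ≈ 0.884600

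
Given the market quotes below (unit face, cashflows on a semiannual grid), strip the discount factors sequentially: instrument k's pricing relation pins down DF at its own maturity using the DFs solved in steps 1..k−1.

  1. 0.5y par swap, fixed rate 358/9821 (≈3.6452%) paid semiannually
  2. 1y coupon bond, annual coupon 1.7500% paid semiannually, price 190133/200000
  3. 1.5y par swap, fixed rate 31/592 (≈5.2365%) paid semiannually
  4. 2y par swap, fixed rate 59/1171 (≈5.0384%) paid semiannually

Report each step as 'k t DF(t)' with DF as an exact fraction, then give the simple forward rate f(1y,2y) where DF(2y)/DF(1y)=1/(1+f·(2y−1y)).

step 1 [0.5y] swap r/2=179/9821: DF=(1 − 179/9821·(0))/(1+179/9821) = 9821/10000 ≈ 0.982100
step 2 [1y] bond c/2=7/800: DF=(190133/200000 − 7/800·(0.982100))/(1+7/800) = 9339/10000 ≈ 0.933900
step 3 [1.5y] swap r/2=31/1184: DF=(1 − 31/1184·(0.982100+0.933900))/(1+31/1184) = 1157/1250 ≈ 0.925600
step 4 [2y] swap r/2=59/2342: DF=(1 − 59/2342·(0.982100+0.933900+0.925600))/(1+59/2342) = 566/625 ≈ 0.905600

1 1/2 9821/10000
2 1 9339/10000
3 3/2 1157/1250
4 2 566/625
f(1y,2y) = ((9339/10000)/(566/625) − 1)/(1) = 1/32 ≈ 3.1250%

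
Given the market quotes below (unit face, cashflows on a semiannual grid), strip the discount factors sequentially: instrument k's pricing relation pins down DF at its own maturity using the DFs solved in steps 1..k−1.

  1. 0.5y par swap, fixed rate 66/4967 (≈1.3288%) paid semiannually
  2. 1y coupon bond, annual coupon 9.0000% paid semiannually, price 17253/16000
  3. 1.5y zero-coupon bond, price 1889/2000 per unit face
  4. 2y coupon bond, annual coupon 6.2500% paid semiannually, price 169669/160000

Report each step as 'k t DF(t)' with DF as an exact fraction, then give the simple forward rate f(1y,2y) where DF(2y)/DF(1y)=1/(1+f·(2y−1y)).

step 1 [0.5y] swap r/2=33/4967: DF=(1 − 33/4967·(0))/(1+33/4967) = 4967/5000 ≈ 0.993400
step 2 [1y] bond c/2=9/200: DF=(17253/16000 − 9/200·(0.993400))/(1+9/200) = 9891/10000 ≈ 0.989100
step 3 [1.5y] zero: DF = P = 1889/2000 ≈ 0.944500
step 4 [2y] bond c/2=1/32: DF=(169669/160000 − 1/32·(0.993400+0.989100+0.944500))/(1+1/32) = 2349/2500 ≈ 0.939600

1 1/2 4967/5000
2 1 9891/10000
3 3/2 1889/2000
4 2 2349/2500
f(1y,2y) = ((9891/10000)/(2349/2500) − 1)/(1) = 55/1044 ≈ 5.2682%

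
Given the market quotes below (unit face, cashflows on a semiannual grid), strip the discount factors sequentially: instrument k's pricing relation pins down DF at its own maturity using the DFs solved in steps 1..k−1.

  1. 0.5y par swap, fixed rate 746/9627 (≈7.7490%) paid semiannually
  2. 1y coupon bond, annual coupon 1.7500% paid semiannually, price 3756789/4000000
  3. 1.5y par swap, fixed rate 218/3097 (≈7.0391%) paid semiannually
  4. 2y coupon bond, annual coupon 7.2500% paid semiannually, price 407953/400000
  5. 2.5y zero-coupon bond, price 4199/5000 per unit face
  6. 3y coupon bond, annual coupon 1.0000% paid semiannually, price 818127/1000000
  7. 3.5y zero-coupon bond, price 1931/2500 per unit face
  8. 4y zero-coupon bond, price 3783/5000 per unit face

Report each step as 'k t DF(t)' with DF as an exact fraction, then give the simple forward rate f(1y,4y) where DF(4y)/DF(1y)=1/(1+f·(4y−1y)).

step 1 [0.5y] swap r/2=373/9627: DF=(1 − 373/9627·(0))/(1+373/9627) = 9627/10000 ≈ 0.962700
step 2 [1y] bond c/2=7/800: DF=(3756789/4000000 − 7/800·(0.962700))/(1+7/800) = 9227/10000 ≈ 0.922700
step 3 [1.5y] swap r/2=109/3097: DF=(1 − 109/3097·(0.962700+0.922700))/(1+109/3097) = 9019/10000 ≈ 0.901900
step 4 [2y] bond c/2=29/800: DF=(407953/400000 − 29/800·(0.962700+0.922700+0.901900))/(1+29/800) = 8867/10000 ≈ 0.886700
step 5 [2.5y] zero: DF = P = 4199/5000 ≈ 0.839800
step 6 [3y] bond c/2=1/200: DF=(818127/1000000 − 1/200·(0.962700+0.922700+0.901900+0.886700+0.839800))/(1+1/200) = 1979/2500 ≈ 0.791600
step 7 [3.5y] zero: DF = P = 1931/2500 ≈ 0.772400
step 8 [4y] zero: DF = P = 3783/5000 ≈ 0.756600

1 1/2 9627/10000
2 1 9227/10000
3 3/2 9019/10000
4 2 8867/10000
5 5/2 4199/5000
6 3 1979/2500
7 7/2 1931/2500
8 4 3783/5000
f(1y,4y) = ((9227/10000)/(3783/5000) − 1)/(3) = 1661/22698 ≈ 7.3178%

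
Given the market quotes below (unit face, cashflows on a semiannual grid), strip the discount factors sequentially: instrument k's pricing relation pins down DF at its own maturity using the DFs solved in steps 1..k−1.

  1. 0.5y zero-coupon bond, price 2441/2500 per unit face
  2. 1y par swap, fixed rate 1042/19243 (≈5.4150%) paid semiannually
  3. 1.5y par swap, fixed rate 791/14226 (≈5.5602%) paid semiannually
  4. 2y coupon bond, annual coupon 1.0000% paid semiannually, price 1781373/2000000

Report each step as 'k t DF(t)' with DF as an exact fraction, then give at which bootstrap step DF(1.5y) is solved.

1 1/2 2441/2500
2 1 9479/10000
3 3/2 9209/10000
4 2 8721/10000
DF(1.5y) is solved at step 3

step 1 [0.5y] zero: DF = P = 2441/2500 ≈ 0.976400
step 2 [1y] swap r/2=521/19243: DF=(1 − 521/19243·(0.976400))/(1+521/19243) = 9479/10000 ≈ 0.947900
step 3 [1.5y] swap r/2=791/28452: DF=(1 − 791/28452·(0.976400+0.947900))/(1+791/28452) = 9209/10000 ≈ 0.920900
step 4 [2y] bond c/2=1/200: DF=(1781373/2000000 − 1/200·(0.976400+0.947900+0.920900))/(1+1/200) = 8721/10000 ≈ 0.872100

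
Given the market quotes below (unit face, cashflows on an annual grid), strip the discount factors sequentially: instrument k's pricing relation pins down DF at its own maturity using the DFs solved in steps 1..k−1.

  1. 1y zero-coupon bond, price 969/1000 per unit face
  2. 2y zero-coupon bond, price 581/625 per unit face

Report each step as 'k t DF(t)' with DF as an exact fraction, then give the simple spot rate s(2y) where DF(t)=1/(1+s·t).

step 1 [1y] zero: DF = P = 969/1000 ≈ 0.969000
step 2 [2y] zero: DF = P = 581/625 ≈ 0.929600

1 1 969/1000
2 2 581/625
s(2y) = (1/(581/625) − 1)/(2) = 22/581 ≈ 3.7866%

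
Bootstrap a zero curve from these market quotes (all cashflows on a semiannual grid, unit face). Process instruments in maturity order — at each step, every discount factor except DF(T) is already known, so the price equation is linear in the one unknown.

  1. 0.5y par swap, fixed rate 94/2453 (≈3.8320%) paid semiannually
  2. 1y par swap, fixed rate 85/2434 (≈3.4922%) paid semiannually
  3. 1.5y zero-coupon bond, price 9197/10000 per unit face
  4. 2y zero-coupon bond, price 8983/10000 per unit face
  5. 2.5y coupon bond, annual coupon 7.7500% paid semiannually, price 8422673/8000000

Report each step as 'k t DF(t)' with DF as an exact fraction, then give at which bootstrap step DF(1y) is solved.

step 1 [0.5y] swap r/2=47/2453: DF=(1 − 47/2453·(0))/(1+47/2453) = 2453/2500 ≈ 0.981200
step 2 [1y] swap r/2=85/4868: DF=(1 − 85/4868·(0.981200))/(1+85/4868) = 483/500 ≈ 0.966000
step 3 [1.5y] zero: DF = P = 9197/10000 ≈ 0.919700
step 4 [2y] zero: DF = P = 8983/10000 ≈ 0.898300
step 5 [2.5y] bond c/2=31/800: DF=(8422673/8000000 − 31/800·(0.981200+0.966000+0.919700+0.898300))/(1+31/800) = 8731/10000 ≈ 0.873100

1 1/2 2453/2500
2 1 483/500
3 3/2 9197/10000
4 2 8983/10000
5 5/2 8731/10000
DF(1y) is solved at step 2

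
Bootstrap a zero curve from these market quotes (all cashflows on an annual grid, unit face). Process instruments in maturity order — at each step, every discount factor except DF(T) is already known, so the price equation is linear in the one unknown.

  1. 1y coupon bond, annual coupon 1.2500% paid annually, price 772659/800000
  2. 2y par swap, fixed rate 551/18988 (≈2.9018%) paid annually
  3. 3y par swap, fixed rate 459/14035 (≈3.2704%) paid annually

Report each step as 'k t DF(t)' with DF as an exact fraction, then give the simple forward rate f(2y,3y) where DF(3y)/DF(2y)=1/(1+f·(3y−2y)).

1 1 9539/10000
2 2 9449/10000
3 3 4541/5000
f(2y,3y) = ((9449/10000)/(4541/5000) − 1)/(1) = 367/9082 ≈ 4.0410%

step 1 [1y] bond c/1=1/80: DF=(772659/800000 − 1/80·(0))/(1+1/80) = 9539/10000 ≈ 0.953900
step 2 [2y] swap r/1=551/18988: DF=(1 − 551/18988·(0.953900))/(1+551/18988) = 9449/10000 ≈ 0.944900
step 3 [3y] swap r/1=459/14035: DF=(1 − 459/14035·(0.953900+0.944900))/(1+459/14035) = 4541/5000 ≈ 0.908200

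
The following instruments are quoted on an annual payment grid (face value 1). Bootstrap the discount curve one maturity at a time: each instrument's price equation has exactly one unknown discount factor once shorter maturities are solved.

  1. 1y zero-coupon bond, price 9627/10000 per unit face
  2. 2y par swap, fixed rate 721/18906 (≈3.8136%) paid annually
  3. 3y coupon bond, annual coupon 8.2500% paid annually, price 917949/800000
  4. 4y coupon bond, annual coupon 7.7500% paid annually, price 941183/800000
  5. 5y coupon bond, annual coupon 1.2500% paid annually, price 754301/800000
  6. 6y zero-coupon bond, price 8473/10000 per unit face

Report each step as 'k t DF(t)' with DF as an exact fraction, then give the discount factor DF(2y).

1 1 9627/10000
2 2 9279/10000
3 3 9159/10000
4 4 89/100
5 5 1107/1250
6 6 8473/10000
DF(2y) = 9279/10000 ≈ 0.927900

step 1 [1y] zero: DF = P = 9627/10000 ≈ 0.962700
step 2 [2y] swap r/1=721/18906: DF=(1 − 721/18906·(0.962700))/(1+721/18906) = 9279/10000 ≈ 0.927900
step 3 [3y] bond c/1=33/400: DF=(917949/800000 − 33/400·(0.962700+0.927900))/(1+33/400) = 9159/10000 ≈ 0.915900
step 4 [4y] bond c/1=31/400: DF=(941183/800000 − 31/400·(0.962700+0.927900+0.915900))/(1+31/400) = 89/100 ≈ 0.890000
step 5 [5y] bond c/1=1/80: DF=(754301/800000 − 1/80·(0.962700+0.927900+0.915900+0.890000))/(1+1/80) = 1107/1250 ≈ 0.885600
step 6 [6y] zero: DF = P = 8473/10000 ≈ 0.847300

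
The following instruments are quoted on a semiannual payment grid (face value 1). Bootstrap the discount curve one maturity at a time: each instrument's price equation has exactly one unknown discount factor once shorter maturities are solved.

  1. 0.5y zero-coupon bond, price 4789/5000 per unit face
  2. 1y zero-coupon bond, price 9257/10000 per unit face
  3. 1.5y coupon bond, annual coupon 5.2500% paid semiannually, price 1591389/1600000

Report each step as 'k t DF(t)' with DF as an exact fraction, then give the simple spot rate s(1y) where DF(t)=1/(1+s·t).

1 1/2 4789/5000
2 1 9257/10000
3 3/2 921/1000
s(1y) = (1/(9257/10000) − 1)/(1) = 743/9257 ≈ 8.0264%

step 1 [0.5y] zero: DF = P = 4789/5000 ≈ 0.957800
step 2 [1y] zero: DF = P = 9257/10000 ≈ 0.925700
step 3 [1.5y] bond c/2=21/800: DF=(1591389/1600000 − 21/800·(0.957800+0.925700))/(1+21/800) = 921/1000 ≈ 0.921000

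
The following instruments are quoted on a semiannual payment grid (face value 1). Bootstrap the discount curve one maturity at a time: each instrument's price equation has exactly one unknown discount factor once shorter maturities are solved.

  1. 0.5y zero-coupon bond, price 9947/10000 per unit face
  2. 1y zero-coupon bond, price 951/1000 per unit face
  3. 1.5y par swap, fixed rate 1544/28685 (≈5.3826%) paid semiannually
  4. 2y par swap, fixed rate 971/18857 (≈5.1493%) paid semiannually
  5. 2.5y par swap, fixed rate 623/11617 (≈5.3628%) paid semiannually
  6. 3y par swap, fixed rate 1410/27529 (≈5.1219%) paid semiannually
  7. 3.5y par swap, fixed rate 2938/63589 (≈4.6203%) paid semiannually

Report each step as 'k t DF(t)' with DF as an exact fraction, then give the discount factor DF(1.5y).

step 1 [0.5y] zero: DF = P = 9947/10000 ≈ 0.994700
step 2 [1y] zero: DF = P = 951/1000 ≈ 0.951000
step 3 [1.5y] swap r/2=772/28685: DF=(1 − 772/28685·(0.994700+0.951000))/(1+772/28685) = 2307/2500 ≈ 0.922800
step 4 [2y] swap r/2=971/37714: DF=(1 − 971/37714·(0.994700+0.951000+0.922800))/(1+971/37714) = 9029/10000 ≈ 0.902900
step 5 [2.5y] swap r/2=623/23234: DF=(1 − 623/23234·(0.994700+0.951000+0.922800+0.902900))/(1+623/23234) = 4377/5000 ≈ 0.875400
step 6 [3y] swap r/2=705/27529: DF=(1 − 705/27529·(0.994700+0.951000+0.922800+0.902900+0.875400))/(1+705/27529) = 859/1000 ≈ 0.859000
step 7 [3.5y] swap r/2=1469/63589: DF=(1 − 1469/63589·(0.994700+0.951000+0.922800+0.902900+0.875400+0.859000))/(1+1469/63589) = 8531/10000 ≈ 0.853100

1 1/2 9947/10000
2 1 951/1000
3 3/2 2307/2500
4 2 9029/10000
5 5/2 4377/5000
6 3 859/1000
7 7/2 8531/10000
DF(1.5y) = 2307/2500 ≈ 0.922800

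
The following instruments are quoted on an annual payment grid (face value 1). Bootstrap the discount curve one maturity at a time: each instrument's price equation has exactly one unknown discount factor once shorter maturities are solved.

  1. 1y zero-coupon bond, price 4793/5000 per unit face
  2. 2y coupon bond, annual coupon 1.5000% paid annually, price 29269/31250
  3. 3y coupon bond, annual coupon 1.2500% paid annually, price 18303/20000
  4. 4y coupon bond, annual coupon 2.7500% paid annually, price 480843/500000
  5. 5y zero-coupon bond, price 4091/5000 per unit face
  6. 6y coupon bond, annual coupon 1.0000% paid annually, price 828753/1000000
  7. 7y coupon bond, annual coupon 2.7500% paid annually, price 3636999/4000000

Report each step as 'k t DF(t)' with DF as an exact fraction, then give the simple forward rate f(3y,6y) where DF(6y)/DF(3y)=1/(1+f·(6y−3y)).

step 1 [1y] zero: DF = P = 4793/5000 ≈ 0.958600
step 2 [2y] bond c/1=3/200: DF=(29269/31250 − 3/200·(0.958600))/(1+3/200) = 4543/5000 ≈ 0.908600
step 3 [3y] bond c/1=1/80: DF=(18303/20000 − 1/80·(0.958600+0.908600))/(1+1/80) = 1101/1250 ≈ 0.880800
step 4 [4y] bond c/1=11/400: DF=(480843/500000 − 11/400·(0.958600+0.908600+0.880800))/(1+11/400) = 539/625 ≈ 0.862400
step 5 [5y] zero: DF = P = 4091/5000 ≈ 0.818200
step 6 [6y] bond c/1=1/100: DF=(828753/1000000 − 1/100·(0.958600+0.908600+0.880800+0.862400+0.818200))/(1+1/100) = 7767/10000 ≈ 0.776700
step 7 [7y] bond c/1=11/400: DF=(3636999/4000000 − 11/400·(0.958600+0.908600+0.880800+0.862400+0.818200+0.776700))/(1+11/400) = 466/625 ≈ 0.745600

1 1 4793/5000
2 2 4543/5000
3 3 1101/1250
4 4 539/625
5 5 4091/5000
6 6 7767/10000
7 7 466/625
f(3y,6y) = ((1101/1250)/(7767/10000) − 1)/(3) = 347/7767 ≈ 4.4676%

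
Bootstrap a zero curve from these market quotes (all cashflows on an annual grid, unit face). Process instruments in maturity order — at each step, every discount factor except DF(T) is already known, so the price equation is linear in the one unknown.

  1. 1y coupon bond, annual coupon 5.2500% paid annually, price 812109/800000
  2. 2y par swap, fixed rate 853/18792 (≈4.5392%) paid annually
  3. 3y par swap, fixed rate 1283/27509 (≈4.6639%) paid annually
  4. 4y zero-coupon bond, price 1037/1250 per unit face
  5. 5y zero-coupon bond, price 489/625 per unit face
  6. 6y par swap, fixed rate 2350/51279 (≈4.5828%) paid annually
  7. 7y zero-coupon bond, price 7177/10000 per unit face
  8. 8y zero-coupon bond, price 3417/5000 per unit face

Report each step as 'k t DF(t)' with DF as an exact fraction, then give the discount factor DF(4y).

step 1 [1y] bond c/1=21/400: DF=(812109/800000 − 21/400·(0))/(1+21/400) = 1929/2000 ≈ 0.964500
step 2 [2y] swap r/1=853/18792: DF=(1 − 853/18792·(0.964500))/(1+853/18792) = 9147/10000 ≈ 0.914700
step 3 [3y] swap r/1=1283/27509: DF=(1 − 1283/27509·(0.964500+0.914700))/(1+1283/27509) = 8717/10000 ≈ 0.871700
step 4 [4y] zero: DF = P = 1037/1250 ≈ 0.829600
step 5 [5y] zero: DF = P = 489/625 ≈ 0.782400
step 6 [6y] swap r/1=2350/51279: DF=(1 − 2350/51279·(0.964500+0.914700+0.871700+0.829600+0.782400))/(1+2350/51279) = 153/200 ≈ 0.765000
step 7 [7y] zero: DF = P = 7177/10000 ≈ 0.717700
step 8 [8y] zero: DF = P = 3417/5000 ≈ 0.683400

1 1 1929/2000
2 2 9147/10000
3 3 8717/10000
4 4 1037/1250
5 5 489/625
6 6 153/200
7 7 7177/10000
8 8 3417/5000
DF(4y) = 1037/1250 ≈ 0.829600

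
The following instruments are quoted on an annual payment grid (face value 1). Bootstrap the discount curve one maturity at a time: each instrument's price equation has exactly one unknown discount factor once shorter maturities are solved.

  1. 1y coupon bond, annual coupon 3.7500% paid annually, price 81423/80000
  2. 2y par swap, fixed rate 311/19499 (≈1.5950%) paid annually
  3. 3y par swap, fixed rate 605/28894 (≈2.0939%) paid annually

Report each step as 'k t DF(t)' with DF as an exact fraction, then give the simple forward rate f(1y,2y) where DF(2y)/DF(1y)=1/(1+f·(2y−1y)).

step 1 [1y] bond c/1=3/80: DF=(81423/80000 − 3/80·(0))/(1+3/80) = 981/1000 ≈ 0.981000
step 2 [2y] swap r/1=311/19499: DF=(1 − 311/19499·(0.981000))/(1+311/19499) = 9689/10000 ≈ 0.968900
step 3 [3y] swap r/1=605/28894: DF=(1 − 605/28894·(0.981000+0.968900))/(1+605/28894) = 1879/2000 ≈ 0.939500

1 1 981/1000
2 2 9689/10000
3 3 1879/2000
f(1y,2y) = ((981/1000)/(9689/10000) − 1)/(1) = 121/9689 ≈ 1.2488%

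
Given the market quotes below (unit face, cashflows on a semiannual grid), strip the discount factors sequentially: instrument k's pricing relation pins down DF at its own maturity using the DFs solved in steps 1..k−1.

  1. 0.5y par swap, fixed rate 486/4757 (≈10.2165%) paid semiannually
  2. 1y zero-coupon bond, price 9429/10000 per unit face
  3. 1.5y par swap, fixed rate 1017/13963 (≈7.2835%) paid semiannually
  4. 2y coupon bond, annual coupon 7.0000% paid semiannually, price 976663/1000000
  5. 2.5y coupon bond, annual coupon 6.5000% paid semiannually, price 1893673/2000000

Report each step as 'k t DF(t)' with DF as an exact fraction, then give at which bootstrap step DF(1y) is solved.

step 1 [0.5y] swap r/2=243/4757: DF=(1 − 243/4757·(0))/(1+243/4757) = 4757/5000 ≈ 0.951400
step 2 [1y] zero: DF = P = 9429/10000 ≈ 0.942900
step 3 [1.5y] swap r/2=1017/27926: DF=(1 − 1017/27926·(0.951400+0.942900))/(1+1017/27926) = 8983/10000 ≈ 0.898300
step 4 [2y] bond c/2=7/200: DF=(976663/1000000 − 7/200·(0.951400+0.942900+0.898300))/(1+7/200) = 2123/2500 ≈ 0.849200
step 5 [2.5y] bond c/2=13/400: DF=(1893673/2000000 − 13/400·(0.951400+0.942900+0.898300+0.849200))/(1+13/400) = 1003/1250 ≈ 0.802400

1 1/2 4757/5000
2 1 9429/10000
3 3/2 8983/10000
4 2 2123/2500
5 5/2 1003/1250
DF(1y) is solved at step 2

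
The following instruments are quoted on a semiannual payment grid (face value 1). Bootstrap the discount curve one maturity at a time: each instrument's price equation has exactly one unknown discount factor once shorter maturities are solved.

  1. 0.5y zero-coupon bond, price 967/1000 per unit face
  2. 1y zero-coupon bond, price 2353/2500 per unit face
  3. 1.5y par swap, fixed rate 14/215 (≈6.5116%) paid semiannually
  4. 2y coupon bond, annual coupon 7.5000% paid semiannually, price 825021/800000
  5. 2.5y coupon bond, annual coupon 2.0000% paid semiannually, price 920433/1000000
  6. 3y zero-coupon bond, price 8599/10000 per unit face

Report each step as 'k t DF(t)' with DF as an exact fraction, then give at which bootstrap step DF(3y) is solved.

1 1/2 967/1000
2 1 2353/2500
3 3/2 9083/10000
4 2 4461/5000
5 5/2 4373/5000
6 3 8599/10000
DF(3y) is solved at step 6

step 1 [0.5y] zero: DF = P = 967/1000 ≈ 0.967000
step 2 [1y] zero: DF = P = 2353/2500 ≈ 0.941200
step 3 [1.5y] swap r/2=7/215: DF=(1 − 7/215·(0.967000+0.941200))/(1+7/215) = 9083/10000 ≈ 0.908300
step 4 [2y] bond c/2=3/80: DF=(825021/800000 − 3/80·(0.967000+0.941200+0.908300))/(1+3/80) = 4461/5000 ≈ 0.892200
step 5 [2.5y] bond c/2=1/100: DF=(920433/1000000 − 1/100·(0.967000+0.941200+0.908300+0.892200))/(1+1/100) = 4373/5000 ≈ 0.874600
step 6 [3y] zero: DF = P = 8599/10000 ≈ 0.859900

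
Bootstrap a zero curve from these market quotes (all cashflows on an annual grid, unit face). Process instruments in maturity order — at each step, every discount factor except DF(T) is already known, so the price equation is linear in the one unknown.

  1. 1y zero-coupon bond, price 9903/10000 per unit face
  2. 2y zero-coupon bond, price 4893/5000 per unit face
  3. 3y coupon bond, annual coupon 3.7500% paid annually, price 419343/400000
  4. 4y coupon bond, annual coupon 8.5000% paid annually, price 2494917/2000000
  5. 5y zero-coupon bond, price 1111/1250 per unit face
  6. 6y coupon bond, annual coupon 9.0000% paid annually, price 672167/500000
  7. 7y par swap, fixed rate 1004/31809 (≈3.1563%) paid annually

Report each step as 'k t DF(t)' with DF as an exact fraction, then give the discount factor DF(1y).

1 1 9903/10000
2 2 4893/5000
3 3 9393/10000
4 4 9219/10000
5 5 1111/1250
6 6 8437/10000
7 7 999/1250
DF(1y) = 9903/10000 ≈ 0.990300

step 1 [1y] zero: DF = P = 9903/10000 ≈ 0.990300
step 2 [2y] zero: DF = P = 4893/5000 ≈ 0.978600
step 3 [3y] bond c/1=3/80: DF=(419343/400000 − 3/80·(0.990300+0.978600))/(1+3/80) = 9393/10000 ≈ 0.939300
step 4 [4y] bond c/1=17/200: DF=(2494917/2000000 − 17/200·(0.990300+0.978600+0.939300))/(1+17/200) = 9219/10000 ≈ 0.921900
step 5 [5y] zero: DF = P = 1111/1250 ≈ 0.888800
step 6 [6y] bond c/1=9/100: DF=(672167/500000 − 9/100·(0.990300+0.978600+0.939300+0.921900+0.888800))/(1+9/100) = 8437/10000 ≈ 0.843700
step 7 [7y] swap r/1=1004/31809: DF=(1 − 1004/31809·(0.990300+0.978600+0.939300+0.921900+0.888800+0.843700))/(1+1004/31809) = 999/1250 ≈ 0.799200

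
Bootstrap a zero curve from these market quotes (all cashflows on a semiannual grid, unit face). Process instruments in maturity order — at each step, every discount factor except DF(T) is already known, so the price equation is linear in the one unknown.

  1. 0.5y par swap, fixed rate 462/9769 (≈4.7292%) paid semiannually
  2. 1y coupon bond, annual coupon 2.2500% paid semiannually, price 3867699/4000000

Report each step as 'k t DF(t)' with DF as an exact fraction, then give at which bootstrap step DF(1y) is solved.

1 1/2 9769/10000
2 1 9453/10000
DF(1y) is solved at step 2

step 1 [0.5y] swap r/2=231/9769: DF=(1 − 231/9769·(0))/(1+231/9769) = 9769/10000 ≈ 0.976900
step 2 [1y] bond c/2=9/800: DF=(3867699/4000000 − 9/800·(0.976900))/(1+9/800) = 9453/10000 ≈ 0.945300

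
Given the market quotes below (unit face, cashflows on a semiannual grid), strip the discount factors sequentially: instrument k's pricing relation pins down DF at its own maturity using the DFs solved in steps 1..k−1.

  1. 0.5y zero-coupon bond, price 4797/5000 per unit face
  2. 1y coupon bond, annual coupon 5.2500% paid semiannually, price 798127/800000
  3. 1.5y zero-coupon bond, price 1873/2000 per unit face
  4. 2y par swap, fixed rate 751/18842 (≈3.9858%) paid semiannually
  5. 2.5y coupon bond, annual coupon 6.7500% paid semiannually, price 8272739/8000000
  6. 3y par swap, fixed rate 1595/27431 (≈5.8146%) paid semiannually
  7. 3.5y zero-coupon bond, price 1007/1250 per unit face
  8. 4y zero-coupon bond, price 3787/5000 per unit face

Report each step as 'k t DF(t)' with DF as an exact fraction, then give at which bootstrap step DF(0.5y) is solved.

step 1 [0.5y] zero: DF = P = 4797/5000 ≈ 0.959400
step 2 [1y] bond c/2=21/800: DF=(798127/800000 − 21/800·(0.959400))/(1+21/800) = 2369/2500 ≈ 0.947600
step 3 [1.5y] zero: DF = P = 1873/2000 ≈ 0.936500
step 4 [2y] swap r/2=751/37684: DF=(1 − 751/37684·(0.959400+0.947600+0.936500))/(1+751/37684) = 9249/10000 ≈ 0.924900
step 5 [2.5y] bond c/2=27/800: DF=(8272739/8000000 − 27/800·(0.959400+0.947600+0.936500+0.924900))/(1+27/800) = 8773/10000 ≈ 0.877300
step 6 [3y] swap r/2=1595/54862: DF=(1 − 1595/54862·(0.959400+0.947600+0.936500+0.924900+0.877300))/(1+1595/54862) = 1681/2000 ≈ 0.840500
step 7 [3.5y] zero: DF = P = 1007/1250 ≈ 0.805600
step 8 [4y] zero: DF = P = 3787/5000 ≈ 0.757400

1 1/2 4797/5000
2 1 2369/2500
3 3/2 1873/2000
4 2 9249/10000
5 5/2 8773/10000
6 3 1681/2000
7 7/2 1007/1250
8 4 3787/5000
DF(0.5y) is solved at step 1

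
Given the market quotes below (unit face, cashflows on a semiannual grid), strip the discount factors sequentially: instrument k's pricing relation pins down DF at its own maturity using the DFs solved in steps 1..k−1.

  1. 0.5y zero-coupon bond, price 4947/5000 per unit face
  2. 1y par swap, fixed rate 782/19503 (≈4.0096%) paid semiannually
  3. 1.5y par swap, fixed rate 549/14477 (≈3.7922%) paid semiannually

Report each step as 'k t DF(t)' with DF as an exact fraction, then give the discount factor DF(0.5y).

step 1 [0.5y] zero: DF = P = 4947/5000 ≈ 0.989400
step 2 [1y] swap r/2=391/19503: DF=(1 − 391/19503·(0.989400))/(1+391/19503) = 9609/10000 ≈ 0.960900
step 3 [1.5y] swap r/2=549/28954: DF=(1 − 549/28954·(0.989400+0.960900))/(1+549/28954) = 9451/10000 ≈ 0.945100

1 1/2 4947/5000
2 1 9609/10000
3 3/2 9451/10000
DF(0.5y) = 4947/5000 ≈ 0.989400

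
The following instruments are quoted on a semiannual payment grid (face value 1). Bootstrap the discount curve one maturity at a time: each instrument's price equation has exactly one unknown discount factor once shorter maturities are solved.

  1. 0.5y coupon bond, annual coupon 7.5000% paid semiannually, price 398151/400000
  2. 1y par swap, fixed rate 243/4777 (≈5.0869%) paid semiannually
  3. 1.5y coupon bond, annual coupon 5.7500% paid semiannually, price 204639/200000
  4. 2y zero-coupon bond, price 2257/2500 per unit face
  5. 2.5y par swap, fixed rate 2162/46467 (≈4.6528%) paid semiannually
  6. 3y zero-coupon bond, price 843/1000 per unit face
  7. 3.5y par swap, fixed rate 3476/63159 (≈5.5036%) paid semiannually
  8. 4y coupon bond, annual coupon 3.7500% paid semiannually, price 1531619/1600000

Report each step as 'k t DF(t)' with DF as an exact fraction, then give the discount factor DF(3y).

step 1 [0.5y] bond c/2=3/80: DF=(398151/400000 − 3/80·(0))/(1+3/80) = 4797/5000 ≈ 0.959400
step 2 [1y] swap r/2=243/9554: DF=(1 − 243/9554·(0.959400))/(1+243/9554) = 4757/5000 ≈ 0.951400
step 3 [1.5y] bond c/2=23/800: DF=(204639/200000 − 23/800·(0.959400+0.951400))/(1+23/800) = 2353/2500 ≈ 0.941200
step 4 [2y] zero: DF = P = 2257/2500 ≈ 0.902800
step 5 [2.5y] swap r/2=1081/46467: DF=(1 − 1081/46467·(0.959400+0.951400+0.941200+0.902800))/(1+1081/46467) = 8919/10000 ≈ 0.891900
step 6 [3y] zero: DF = P = 843/1000 ≈ 0.843000
step 7 [3.5y] swap r/2=1738/63159: DF=(1 − 1738/63159·(0.959400+0.951400+0.941200+0.902800+0.891900+0.843000))/(1+1738/63159) = 4131/5000 ≈ 0.826200
step 8 [4y] bond c/2=3/160: DF=(1531619/1600000 − 3/160·(0.959400+0.951400+0.941200+0.902800+0.891900+0.843000+0.826200))/(1+3/160) = 4117/5000 ≈ 0.823400

1 1/2 4797/5000
2 1 4757/5000
3 3/2 2353/2500
4 2 2257/2500
5 5/2 8919/10000
6 3 843/1000
7 7/2 4131/5000
8 4 4117/5000
DF(3y) = 843/1000 ≈ 0.843000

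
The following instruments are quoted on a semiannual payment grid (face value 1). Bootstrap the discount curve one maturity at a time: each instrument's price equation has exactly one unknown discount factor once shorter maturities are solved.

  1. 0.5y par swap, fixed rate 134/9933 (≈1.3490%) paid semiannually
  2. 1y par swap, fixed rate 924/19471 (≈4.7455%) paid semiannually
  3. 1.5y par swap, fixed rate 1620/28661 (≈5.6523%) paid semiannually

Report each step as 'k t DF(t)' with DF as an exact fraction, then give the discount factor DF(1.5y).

1 1/2 9933/10000
2 1 4769/5000
3 3/2 919/1000
DF(1.5y) = 919/1000 ≈ 0.919000

step 1 [0.5y] swap r/2=67/9933: DF=(1 − 67/9933·(0))/(1+67/9933) = 9933/10000 ≈ 0.993300
step 2 [1y] swap r/2=462/19471: DF=(1 − 462/19471·(0.993300))/(1+462/19471) = 4769/5000 ≈ 0.953800
step 3 [1.5y] swap r/2=810/28661: DF=(1 − 810/28661·(0.993300+0.953800))/(1+810/28661) = 919/1000 ≈ 0.919000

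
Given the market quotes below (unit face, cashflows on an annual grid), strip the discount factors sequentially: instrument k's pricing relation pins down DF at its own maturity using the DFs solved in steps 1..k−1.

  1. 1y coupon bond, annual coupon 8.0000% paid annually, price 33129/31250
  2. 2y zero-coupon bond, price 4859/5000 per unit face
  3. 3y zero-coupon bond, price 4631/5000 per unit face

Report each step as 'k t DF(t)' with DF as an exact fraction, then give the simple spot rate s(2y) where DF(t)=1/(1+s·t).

1 1 1227/1250
2 2 4859/5000
3 3 4631/5000
s(2y) = (1/(4859/5000) − 1)/(2) = 141/9718 ≈ 1.4509%

step 1 [1y] bond c/1=2/25: DF=(33129/31250 − 2/25·(0))/(1+2/25) = 1227/1250 ≈ 0.981600
step 2 [2y] zero: DF = P = 4859/5000 ≈ 0.971800
step 3 [3y] zero: DF = P = 4631/5000 ≈ 0.926200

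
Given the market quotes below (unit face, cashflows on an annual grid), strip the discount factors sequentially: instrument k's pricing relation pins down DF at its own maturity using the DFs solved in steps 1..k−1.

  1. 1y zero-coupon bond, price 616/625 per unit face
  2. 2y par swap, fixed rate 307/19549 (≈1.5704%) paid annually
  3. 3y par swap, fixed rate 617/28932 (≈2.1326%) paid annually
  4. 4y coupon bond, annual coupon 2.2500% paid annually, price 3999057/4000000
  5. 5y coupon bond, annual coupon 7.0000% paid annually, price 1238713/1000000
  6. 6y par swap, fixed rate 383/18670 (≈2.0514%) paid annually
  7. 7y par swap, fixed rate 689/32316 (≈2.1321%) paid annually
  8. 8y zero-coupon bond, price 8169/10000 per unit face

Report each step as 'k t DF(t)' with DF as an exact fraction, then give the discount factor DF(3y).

step 1 [1y] zero: DF = P = 616/625 ≈ 0.985600
step 2 [2y] swap r/1=307/19549: DF=(1 − 307/19549·(0.985600))/(1+307/19549) = 9693/10000 ≈ 0.969300
step 3 [3y] swap r/1=617/28932: DF=(1 − 617/28932·(0.985600+0.969300))/(1+617/28932) = 9383/10000 ≈ 0.938300
step 4 [4y] bond c/1=9/400: DF=(3999057/4000000 − 9/400·(0.985600+0.969300+0.938300))/(1+9/400) = 9141/10000 ≈ 0.914100
step 5 [5y] bond c/1=7/100: DF=(1238713/1000000 − 7/100·(0.985600+0.969300+0.938300+0.914100))/(1+7/100) = 4543/5000 ≈ 0.908600
step 6 [6y] swap r/1=383/18670: DF=(1 − 383/18670·(0.985600+0.969300+0.938300+0.914100+0.908600))/(1+383/18670) = 8851/10000 ≈ 0.885100
step 7 [7y] swap r/1=689/32316: DF=(1 − 689/32316·(0.985600+0.969300+0.938300+0.914100+0.908600+0.885100))/(1+689/32316) = 4311/5000 ≈ 0.862200
step 8 [8y] zero: DF = P = 8169/10000 ≈ 0.816900

1 1 616/625
2 2 9693/10000
3 3 9383/10000
4 4 9141/10000
5 5 4543/5000
6 6 8851/10000
7 7 4311/5000
8 8 8169/10000
DF(3y) = 9383/10000 ≈ 0.938300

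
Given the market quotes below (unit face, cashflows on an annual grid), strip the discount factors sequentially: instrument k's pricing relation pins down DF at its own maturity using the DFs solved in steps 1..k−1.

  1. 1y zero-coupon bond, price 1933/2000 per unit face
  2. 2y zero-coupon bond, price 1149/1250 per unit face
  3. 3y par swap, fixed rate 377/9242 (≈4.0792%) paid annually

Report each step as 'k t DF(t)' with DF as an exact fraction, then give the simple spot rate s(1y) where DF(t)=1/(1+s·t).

1 1 1933/2000
2 2 1149/1250
3 3 8869/10000
s(1y) = (1/(1933/2000) − 1)/(1) = 67/1933 ≈ 3.4661%

step 1 [1y] zero: DF = P = 1933/2000 ≈ 0.966500
step 2 [2y] zero: DF = P = 1149/1250 ≈ 0.919200
step 3 [3y] swap r/1=377/9242: DF=(1 − 377/9242·(0.966500+0.919200))/(1+377/9242) = 8869/10000 ≈ 0.886900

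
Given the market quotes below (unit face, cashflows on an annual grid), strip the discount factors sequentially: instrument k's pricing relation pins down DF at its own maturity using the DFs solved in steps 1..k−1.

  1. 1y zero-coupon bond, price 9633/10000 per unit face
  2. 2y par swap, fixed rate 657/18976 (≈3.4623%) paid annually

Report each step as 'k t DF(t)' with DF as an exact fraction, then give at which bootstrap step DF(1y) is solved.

step 1 [1y] zero: DF = P = 9633/10000 ≈ 0.963300
step 2 [2y] swap r/1=657/18976: DF=(1 − 657/18976·(0.963300))/(1+657/18976) = 9343/10000 ≈ 0.934300

1 1 9633/10000
2 2 9343/10000
DF(1y) is solved at step 1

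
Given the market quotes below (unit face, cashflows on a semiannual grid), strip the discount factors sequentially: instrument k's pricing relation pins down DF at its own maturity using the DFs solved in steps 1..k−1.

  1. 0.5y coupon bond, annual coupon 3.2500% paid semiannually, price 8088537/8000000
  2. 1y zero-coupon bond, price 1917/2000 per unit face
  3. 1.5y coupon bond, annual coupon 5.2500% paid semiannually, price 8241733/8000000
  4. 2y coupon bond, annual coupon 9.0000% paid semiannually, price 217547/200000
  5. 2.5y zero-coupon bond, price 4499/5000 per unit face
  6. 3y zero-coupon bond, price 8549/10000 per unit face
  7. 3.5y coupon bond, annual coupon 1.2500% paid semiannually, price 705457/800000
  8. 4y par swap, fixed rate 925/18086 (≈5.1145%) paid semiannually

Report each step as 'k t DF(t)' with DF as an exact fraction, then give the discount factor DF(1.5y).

step 1 [0.5y] bond c/2=13/800: DF=(8088537/8000000 − 13/800·(0))/(1+13/800) = 9949/10000 ≈ 0.994900
step 2 [1y] zero: DF = P = 1917/2000 ≈ 0.958500
step 3 [1.5y] bond c/2=21/800: DF=(8241733/8000000 − 21/800·(0.994900+0.958500))/(1+21/800) = 9539/10000 ≈ 0.953900
step 4 [2y] bond c/2=9/200: DF=(217547/200000 − 9/200·(0.994900+0.958500+0.953900))/(1+9/200) = 9157/10000 ≈ 0.915700
step 5 [2.5y] zero: DF = P = 4499/5000 ≈ 0.899800
step 6 [3y] zero: DF = P = 8549/10000 ≈ 0.854900
step 7 [3.5y] bond c/2=1/160: DF=(705457/800000 − 1/160·(0.994900+0.958500+0.953900+0.915700+0.899800+0.854900))/(1+1/160) = 8417/10000 ≈ 0.841700
step 8 [4y] swap r/2=925/36172: DF=(1 − 925/36172·(0.994900+0.958500+0.953900+0.915700+0.899800+0.854900+0.841700))/(1+925/36172) = 163/200 ≈ 0.815000

1 1/2 9949/10000
2 1 1917/2000
3 3/2 9539/10000
4 2 9157/10000
5 5/2 4499/5000
6 3 8549/10000
7 7/2 8417/10000
8 4 163/200
DF(1.5y) = 9539/10000 ≈ 0.953900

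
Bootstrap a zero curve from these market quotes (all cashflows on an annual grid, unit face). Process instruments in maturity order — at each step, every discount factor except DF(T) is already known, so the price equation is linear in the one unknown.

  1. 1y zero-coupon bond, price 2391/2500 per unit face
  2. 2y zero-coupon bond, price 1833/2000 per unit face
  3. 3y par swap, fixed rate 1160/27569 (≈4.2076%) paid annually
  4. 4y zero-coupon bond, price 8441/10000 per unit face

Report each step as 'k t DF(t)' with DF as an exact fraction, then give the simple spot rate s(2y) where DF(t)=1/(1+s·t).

step 1 [1y] zero: DF = P = 2391/2500 ≈ 0.956400
step 2 [2y] zero: DF = P = 1833/2000 ≈ 0.916500
step 3 [3y] swap r/1=1160/27569: DF=(1 − 1160/27569·(0.956400+0.916500))/(1+1160/27569) = 221/250 ≈ 0.884000
step 4 [4y] zero: DF = P = 8441/10000 ≈ 0.844100

1 1 2391/2500
2 2 1833/2000
3 3 221/250
4 4 8441/10000
s(2y) = (1/(1833/2000) − 1)/(2) = 167/3666 ≈ 4.5554%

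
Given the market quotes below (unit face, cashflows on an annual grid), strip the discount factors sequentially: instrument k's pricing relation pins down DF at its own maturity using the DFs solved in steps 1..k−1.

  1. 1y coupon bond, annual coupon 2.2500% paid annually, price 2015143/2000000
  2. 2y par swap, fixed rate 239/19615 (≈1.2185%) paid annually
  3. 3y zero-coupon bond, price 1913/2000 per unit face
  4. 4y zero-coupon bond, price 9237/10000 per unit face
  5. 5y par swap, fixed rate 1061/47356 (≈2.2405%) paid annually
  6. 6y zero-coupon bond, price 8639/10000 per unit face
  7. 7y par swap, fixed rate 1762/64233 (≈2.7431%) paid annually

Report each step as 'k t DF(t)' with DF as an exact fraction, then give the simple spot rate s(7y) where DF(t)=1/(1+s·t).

1 1 4927/5000
2 2 9761/10000
3 3 1913/2000
4 4 9237/10000
5 5 8939/10000
6 6 8639/10000
7 7 4119/5000
s(7y) = (1/(4119/5000) − 1)/(7) = 881/28833 ≈ 3.0555%

step 1 [1y] bond c/1=9/400: DF=(2015143/2000000 − 9/400·(0))/(1+9/400) = 4927/5000 ≈ 0.985400
step 2 [2y] swap r/1=239/19615: DF=(1 − 239/19615·(0.985400))/(1+239/19615) = 9761/10000 ≈ 0.976100
step 3 [3y] zero: DF = P = 1913/2000 ≈ 0.956500
step 4 [4y] zero: DF = P = 9237/10000 ≈ 0.923700
step 5 [5y] swap r/1=1061/47356: DF=(1 − 1061/47356·(0.985400+0.976100+0.956500+0.923700))/(1+1061/47356) = 8939/10000 ≈ 0.893900
step 6 [6y] zero: DF = P = 8639/10000 ≈ 0.863900
step 7 [7y] swap r/1=1762/64233: DF=(1 − 1762/64233·(0.985400+0.976100+0.956500+0.923700+0.893900+0.863900))/(1+1762/64233) = 4119/5000 ≈ 0.823800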